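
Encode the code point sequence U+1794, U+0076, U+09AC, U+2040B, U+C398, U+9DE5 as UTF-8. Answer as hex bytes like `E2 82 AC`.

U+1794: 3-byte form → E1 9E 94.
U+0076: 1-byte form → 76.
U+09AC: 3-byte form → E0 A6 AC.
U+2040B: 4-byte form → F0 A0 90 8B.
U+C398: 3-byte form → EC 8E 98.
U+9DE5: 3-byte form → E9 B7 A5.
Concatenated (17 bytes): E1 9E 94 76 E0 A6 AC F0 A0 90 8B EC 8E 98 E9 B7 A5.

E1 9E 94 76 E0 A6 AC F0 A0 90 8B EC 8E 98 E9 B7 A5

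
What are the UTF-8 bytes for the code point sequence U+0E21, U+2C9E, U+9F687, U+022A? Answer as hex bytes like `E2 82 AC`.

U+0E21: 3-byte form → E0 B8 A1.
U+2C9E: 3-byte form → E2 B2 9E.
U+9F687: 4-byte form → F2 9F 9A 87.
U+022A: 2-byte form → C8 AA.
Concatenated (12 bytes): E0 B8 A1 E2 B2 9E F2 9F 9A 87 C8 AA.

E0 B8 A1 E2 B2 9E F2 9F 9A 87 C8 AA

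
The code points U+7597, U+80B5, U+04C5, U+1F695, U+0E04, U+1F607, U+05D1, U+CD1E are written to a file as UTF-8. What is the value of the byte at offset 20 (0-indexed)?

U+7597 → 3-byte form E7 96 97 at offsets 0–2.
U+80B5 → 3-byte form E8 82 B5 at offsets 3–5.
U+04C5 → 2-byte form D3 85 at offsets 6–7.
U+1F695 → 4-byte form F0 9F 9A 95 at offsets 8–11.
U+0E04 → 3-byte form E0 B8 84 at offsets 12–14.
U+1F607 → 4-byte form F0 9F 98 87 at offsets 15–18.
U+05D1 → 2-byte form D7 91 at offsets 19–20.
Offset 20 falls in char 7's range; it's byte 2 of D7 91 = 0x91.

0x91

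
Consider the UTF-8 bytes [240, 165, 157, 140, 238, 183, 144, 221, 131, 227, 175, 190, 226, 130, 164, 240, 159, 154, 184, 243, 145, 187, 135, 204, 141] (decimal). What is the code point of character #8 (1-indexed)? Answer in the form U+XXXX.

U+030D

Offset 0: leading byte 0xF0 = 11110000 → 4-byte char #1 = F0 A5 9D 8C.
Offset 4: leading byte 0xEE = 11101110 → 3-byte char #2 = EE B7 90.
Offset 7: leading byte 0xDD = 11011101 → 2-byte char #3 = DD 83.
Offset 9: leading byte 0xE3 = 11100011 → 3-byte char #4 = E3 AF BE.
Offset 12: leading byte 0xE2 = 11100010 → 3-byte char #5 = E2 82 A4.
Offset 15: leading byte 0xF0 = 11110000 → 4-byte char #6 = F0 9F 9A B8.
Offset 19: leading byte 0xF3 = 11110011 → 4-byte char #7 = F3 91 BB 87.
Offset 23: leading byte 0xCC = 11001100 → 2-byte char #8 = CC 8D.
Leading byte 0xCC = 11001100 matches 110xxxxx → 2-byte sequence.
Byte 1: 0xCC = 11001100, payload 01100 (5 bits).
Byte 2: 0x8D = 10001101 (10xxxxxx ✓), payload 001101.
Concatenate: 01100001101 = 0x30D (11 bits → U+030D).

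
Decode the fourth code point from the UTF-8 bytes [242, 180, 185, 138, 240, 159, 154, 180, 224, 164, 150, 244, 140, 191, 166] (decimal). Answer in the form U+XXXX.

Offset 0: leading byte 0xF2 = 11110010 → 4-byte char #1 = F2 B4 B9 8A.
Offset 4: leading byte 0xF0 = 11110000 → 4-byte char #2 = F0 9F 9A B4.
Offset 8: leading byte 0xE0 = 11100000 → 3-byte char #3 = E0 A4 96.
Offset 11: leading byte 0xF4 = 11110100 → 4-byte char #4 = F4 8C BF A6.
Leading byte 0xF4 = 11110100 matches 11110xxx → 4-byte sequence.
Byte 1: 0xF4 = 11110100, payload 100 (3 bits).
Byte 2: 0x8C = 10001100 (10xxxxxx ✓), payload 001100.
Byte 3: 0xBF = 10111111 (10xxxxxx ✓), payload 111111.
Byte 4: 0xA6 = 10100110 (10xxxxxx ✓), payload 100110.
Concatenate: 100001100111111100110 = 0x10CFE6 (21 bits → U+10CFE6).

U+10CFE6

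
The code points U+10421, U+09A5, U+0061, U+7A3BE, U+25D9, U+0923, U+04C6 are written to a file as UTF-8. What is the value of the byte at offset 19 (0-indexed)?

0x86

U+10421 → 4-byte form F0 90 90 A1 at offsets 0–3.
U+09A5 → 3-byte form E0 A6 A5 at offsets 4–6.
U+0061 → 1-byte form 61 at offsets 7–7.
U+7A3BE → 4-byte form F1 BA 8E BE at offsets 8–11.
U+25D9 → 3-byte form E2 97 99 at offsets 12–14.
U+0923 → 3-byte form E0 A4 A3 at offsets 15–17.
U+04C6 → 2-byte form D3 86 at offsets 18–19.
Offset 19 falls in char 7's range; it's byte 2 of D3 86 = 0x86.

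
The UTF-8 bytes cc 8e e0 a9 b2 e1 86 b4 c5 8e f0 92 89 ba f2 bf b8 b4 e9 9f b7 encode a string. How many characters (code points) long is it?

Byte at offset 0: 0xCC = 11001100 → 2-byte char (#1). Advance 2.
Byte at offset 2: 0xE0 = 11100000 → 3-byte char (#2). Advance 3.
Byte at offset 5: 0xE1 = 11100001 → 3-byte char (#3). Advance 3.
Byte at offset 8: 0xC5 = 11000101 → 2-byte char (#4). Advance 2.
Byte at offset 10: 0xF0 = 11110000 → 4-byte char (#5). Advance 4.
Byte at offset 14: 0xF2 = 11110010 → 4-byte char (#6). Advance 4.
Byte at offset 18: 0xE9 = 11101001 → 3-byte char (#7). Advance 3.
Reached end at offset 21 after 7 code points.

7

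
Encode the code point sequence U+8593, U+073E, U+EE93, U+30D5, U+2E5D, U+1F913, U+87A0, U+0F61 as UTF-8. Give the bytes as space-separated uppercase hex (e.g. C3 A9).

E8 96 93 DC BE EE BA 93 E3 83 95 E2 B9 9D F0 9F A4 93 E8 9E A0 E0 BD A1

U+8593: 3-byte form → E8 96 93.
U+073E: 2-byte form → DC BE.
U+EE93: 3-byte form → EE BA 93.
U+30D5: 3-byte form → E3 83 95.
U+2E5D: 3-byte form → E2 B9 9D.
U+1F913: 4-byte form → F0 9F A4 93.
U+87A0: 3-byte form → E8 9E A0.
U+0F61: 3-byte form → E0 BD A1.
Concatenated (24 bytes): E8 96 93 DC BE EE BA 93 E3 83 95 E2 B9 9D F0 9F A4 93 E8 9E A0 E0 BD A1.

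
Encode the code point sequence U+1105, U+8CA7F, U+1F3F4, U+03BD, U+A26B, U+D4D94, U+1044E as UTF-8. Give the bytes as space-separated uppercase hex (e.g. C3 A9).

E1 84 85 F2 8C A9 BF F0 9F 8F B4 CE BD EA 89 AB F3 94 B6 94 F0 90 91 8E

U+1105: 3-byte form → E1 84 85.
U+8CA7F: 4-byte form → F2 8C A9 BF.
U+1F3F4: 4-byte form → F0 9F 8F B4.
U+03BD: 2-byte form → CE BD.
U+A26B: 3-byte form → EA 89 AB.
U+D4D94: 4-byte form → F3 94 B6 94.
U+1044E: 4-byte form → F0 90 91 8E.
Concatenated (24 bytes): E1 84 85 F2 8C A9 BF F0 9F 8F B4 CE BD EA 89 AB F3 94 B6 94 F0 90 91 8E.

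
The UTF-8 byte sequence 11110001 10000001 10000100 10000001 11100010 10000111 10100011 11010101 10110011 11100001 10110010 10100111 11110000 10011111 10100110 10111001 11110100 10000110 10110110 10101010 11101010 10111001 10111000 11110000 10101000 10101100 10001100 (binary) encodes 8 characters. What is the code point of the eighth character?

Offset 0: leading byte 0xF1 = 11110001 → 4-byte char #1 = F1 81 84 81.
Offset 4: leading byte 0xE2 = 11100010 → 3-byte char #2 = E2 87 A3.
Offset 7: leading byte 0xD5 = 11010101 → 2-byte char #3 = D5 B3.
Offset 9: leading byte 0xE1 = 11100001 → 3-byte char #4 = E1 B2 A7.
Offset 12: leading byte 0xF0 = 11110000 → 4-byte char #5 = F0 9F A6 B9.
Offset 16: leading byte 0xF4 = 11110100 → 4-byte char #6 = F4 86 B6 AA.
Offset 20: leading byte 0xEA = 11101010 → 3-byte char #7 = EA B9 B8.
Offset 23: leading byte 0xF0 = 11110000 → 4-byte char #8 = F0 A8 AC 8C.
Leading byte 0xF0 = 11110000 matches 11110xxx → 4-byte sequence.
Byte 1: 0xF0 = 11110000, payload 000 (3 bits).
Byte 2: 0xA8 = 10101000 (10xxxxxx ✓), payload 101000.
Byte 3: 0xAC = 10101100 (10xxxxxx ✓), payload 101100.
Byte 4: 0x8C = 10001100 (10xxxxxx ✓), payload 001100.
Concatenate: 000101000101100001100 = 0x28B0C (21 bits → U+28B0C).

U+28B0C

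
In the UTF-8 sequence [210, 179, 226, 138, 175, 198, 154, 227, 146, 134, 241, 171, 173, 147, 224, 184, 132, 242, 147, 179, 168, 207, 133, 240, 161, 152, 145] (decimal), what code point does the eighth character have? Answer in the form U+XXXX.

Offset 0: leading byte 0xD2 = 11010010 → 2-byte char #1 = D2 B3.
Offset 2: leading byte 0xE2 = 11100010 → 3-byte char #2 = E2 8A AF.
Offset 5: leading byte 0xC6 = 11000110 → 2-byte char #3 = C6 9A.
Offset 7: leading byte 0xE3 = 11100011 → 3-byte char #4 = E3 92 86.
Offset 10: leading byte 0xF1 = 11110001 → 4-byte char #5 = F1 AB AD 93.
Offset 14: leading byte 0xE0 = 11100000 → 3-byte char #6 = E0 B8 84.
Offset 17: leading byte 0xF2 = 11110010 → 4-byte char #7 = F2 93 B3 A8.
Offset 21: leading byte 0xCF = 11001111 → 2-byte char #8 = CF 85.
Leading byte 0xCF = 11001111 matches 110xxxxx → 2-byte sequence.
Byte 1: 0xCF = 11001111, payload 01111 (5 bits).
Byte 2: 0x85 = 10000101 (10xxxxxx ✓), payload 000101.
Concatenate: 01111000101 = 0x3C5 (11 bits → U+03C5).

U+03C5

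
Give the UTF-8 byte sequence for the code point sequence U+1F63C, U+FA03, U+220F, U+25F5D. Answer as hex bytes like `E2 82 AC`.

U+1F63C: 4-byte form → F0 9F 98 BC.
U+FA03: 3-byte form → EF A8 83.
U+220F: 3-byte form → E2 88 8F.
U+25F5D: 4-byte form → F0 A5 BD 9D.
Concatenated (14 bytes): F0 9F 98 BC EF A8 83 E2 88 8F F0 A5 BD 9D.

F0 9F 98 BC EF A8 83 E2 88 8F F0 A5 BD 9D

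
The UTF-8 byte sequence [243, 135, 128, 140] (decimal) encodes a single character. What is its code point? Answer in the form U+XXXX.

U+C700C

Leading byte 0xF3 = 11110011 matches 11110xxx → 4-byte sequence.
Byte 1: 0xF3 = 11110011, payload 011 (3 bits).
Byte 2: 0x87 = 10000111 (10xxxxxx ✓), payload 000111.
Byte 3: 0x80 = 10000000 (10xxxxxx ✓), payload 000000.
Byte 4: 0x8C = 10001100 (10xxxxxx ✓), payload 001100.
Concatenate: 011000111000000001100 = 0xC700C (21 bits → U+C700C).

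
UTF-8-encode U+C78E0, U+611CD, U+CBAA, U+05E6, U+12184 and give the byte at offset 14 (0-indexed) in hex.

0x92

U+C78E0 → 4-byte form F3 87 A3 A0 at offsets 0–3.
U+611CD → 4-byte form F1 A1 87 8D at offsets 4–7.
U+CBAA → 3-byte form EC AE AA at offsets 8–10.
U+05E6 → 2-byte form D7 A6 at offsets 11–12.
U+12184 → 4-byte form F0 92 86 84 at offsets 13–16.
Offset 14 falls in char 5's range; it's byte 2 of F0 92 86 84 = 0x92.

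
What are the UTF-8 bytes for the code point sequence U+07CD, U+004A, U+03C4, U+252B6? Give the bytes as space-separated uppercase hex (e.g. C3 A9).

U+07CD: 2-byte form → DF 8D.
U+004A: 1-byte form → 4A.
U+03C4: 2-byte form → CF 84.
U+252B6: 4-byte form → F0 A5 8A B6.
Concatenated (9 bytes): DF 8D 4A CF 84 F0 A5 8A B6.

DF 8D 4A CF 84 F0 A5 8A B6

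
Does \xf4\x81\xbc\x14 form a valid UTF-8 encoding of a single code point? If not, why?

Leading byte 0xF4 = 11110100 → 4-byte form.
Byte 4 is 0x14 = 00010100, which is not 10xxxxxx — expected a continuation byte.

invalid (non-continuation byte where continuation expected)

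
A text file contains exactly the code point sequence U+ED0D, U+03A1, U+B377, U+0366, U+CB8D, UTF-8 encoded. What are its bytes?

U+ED0D: 3-byte form → EE B4 8D.
U+03A1: 2-byte form → CE A1.
U+B377: 3-byte form → EB 8D B7.
U+0366: 2-byte form → CD A6.
U+CB8D: 3-byte form → EC AE 8D.
Concatenated (13 bytes): EE B4 8D CE A1 EB 8D B7 CD A6 EC AE 8D.

EE B4 8D CE A1 EB 8D B7 CD A6 EC AE 8D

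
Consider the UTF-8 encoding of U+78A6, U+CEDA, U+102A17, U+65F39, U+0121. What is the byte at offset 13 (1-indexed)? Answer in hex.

1-indexed offset 13 is 0-indexed offset 12.
U+78A6 → 3-byte form E7 A2 A6 at offsets 0–2.
U+CEDA → 3-byte form EC BB 9A at offsets 3–5.
U+102A17 → 4-byte form F4 82 A8 97 at offsets 6–9.
U+65F39 → 4-byte form F1 A5 BC B9 at offsets 10–13.
Offset 12 falls in char 4's range; it's byte 3 of F1 A5 BC B9 = 0xBC.

0xBC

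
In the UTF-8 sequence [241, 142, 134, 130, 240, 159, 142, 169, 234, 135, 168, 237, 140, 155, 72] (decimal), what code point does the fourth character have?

Offset 0: leading byte 0xF1 = 11110001 → 4-byte char #1 = F1 8E 86 82.
Offset 4: leading byte 0xF0 = 11110000 → 4-byte char #2 = F0 9F 8E A9.
Offset 8: leading byte 0xEA = 11101010 → 3-byte char #3 = EA 87 A8.
Offset 11: leading byte 0xED = 11101101 → 3-byte char #4 = ED 8C 9B.
Leading byte 0xED = 11101101 matches 1110xxxx → 3-byte sequence.
Byte 1: 0xED = 11101101, payload 1101 (4 bits).
Byte 2: 0x8C = 10001100 (10xxxxxx ✓), payload 001100.
Byte 3: 0x9B = 10011011 (10xxxxxx ✓), payload 011011.
Concatenate: 1101001100011011 = 0xD31B (16 bits → U+D31B).

U+D31B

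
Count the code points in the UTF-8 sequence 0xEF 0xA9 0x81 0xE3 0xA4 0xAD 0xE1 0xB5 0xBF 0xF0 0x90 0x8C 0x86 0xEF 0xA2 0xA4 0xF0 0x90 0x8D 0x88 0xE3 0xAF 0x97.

Byte at offset 0: 0xEF = 11101111 → 3-byte char (#1). Advance 3.
Byte at offset 3: 0xE3 = 11100011 → 3-byte char (#2). Advance 3.
Byte at offset 6: 0xE1 = 11100001 → 3-byte char (#3). Advance 3.
Byte at offset 9: 0xF0 = 11110000 → 4-byte char (#4). Advance 4.
Byte at offset 13: 0xEF = 11101111 → 3-byte char (#5). Advance 3.
Byte at offset 16: 0xF0 = 11110000 → 4-byte char (#6). Advance 4.
Byte at offset 20: 0xE3 = 11100011 → 3-byte char (#7). Advance 3.
Reached end at offset 23 after 7 code points.

7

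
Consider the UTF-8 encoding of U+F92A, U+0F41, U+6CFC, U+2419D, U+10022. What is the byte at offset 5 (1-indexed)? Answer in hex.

1-indexed offset 5 is 0-indexed offset 4.
U+F92A → 3-byte form EF A4 AA at offsets 0–2.
U+0F41 → 3-byte form E0 BD 81 at offsets 3–5.
Offset 4 falls in char 2's range; it's byte 2 of E0 BD 81 = 0xBD.

0xBD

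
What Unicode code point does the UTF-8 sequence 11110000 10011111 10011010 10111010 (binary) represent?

Leading byte 0xF0 = 11110000 matches 11110xxx → 4-byte sequence.
Byte 1: 0xF0 = 11110000, payload 000 (3 bits).
Byte 2: 0x9F = 10011111 (10xxxxxx ✓), payload 011111.
Byte 3: 0x9A = 10011010 (10xxxxxx ✓), payload 011010.
Byte 4: 0xBA = 10111010 (10xxxxxx ✓), payload 111010.
Concatenate: 000011111011010111010 = 0x1F6BA (21 bits → U+1F6BA).

U+1F6BA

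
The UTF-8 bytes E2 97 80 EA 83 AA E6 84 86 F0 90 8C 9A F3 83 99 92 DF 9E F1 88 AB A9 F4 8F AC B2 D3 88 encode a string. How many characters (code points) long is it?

9

Byte at offset 0: 0xE2 = 11100010 → 3-byte char (#1). Advance 3.
Byte at offset 3: 0xEA = 11101010 → 3-byte char (#2). Advance 3.
Byte at offset 6: 0xE6 = 11100110 → 3-byte char (#3). Advance 3.
Byte at offset 9: 0xF0 = 11110000 → 4-byte char (#4). Advance 4.
Byte at offset 13: 0xF3 = 11110011 → 4-byte char (#5). Advance 4.
Byte at offset 17: 0xDF = 11011111 → 2-byte char (#6). Advance 2.
Byte at offset 19: 0xF1 = 11110001 → 4-byte char (#7). Advance 4.
Byte at offset 23: 0xF4 = 11110100 → 4-byte char (#8). Advance 4.
Byte at offset 27: 0xD3 = 11010011 → 2-byte char (#9). Advance 2.
Reached end at offset 29 after 9 code points.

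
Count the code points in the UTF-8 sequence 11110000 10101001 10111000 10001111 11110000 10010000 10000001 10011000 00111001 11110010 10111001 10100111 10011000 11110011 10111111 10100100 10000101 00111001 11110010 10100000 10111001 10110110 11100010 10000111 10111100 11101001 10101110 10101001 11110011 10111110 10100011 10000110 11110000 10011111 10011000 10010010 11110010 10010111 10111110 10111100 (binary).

12

Byte at offset 0: 0xF0 = 11110000 → 4-byte char (#1). Advance 4.
Byte at offset 4: 0xF0 = 11110000 → 4-byte char (#2). Advance 4.
Byte at offset 8: 0x39 = 00111001 → 1-byte char (#3). Advance 1.
Byte at offset 9: 0xF2 = 11110010 → 4-byte char (#4). Advance 4.
Byte at offset 13: 0xF3 = 11110011 → 4-byte char (#5). Advance 4.
Byte at offset 17: 0x39 = 00111001 → 1-byte char (#6). Advance 1.
Byte at offset 18: 0xF2 = 11110010 → 4-byte char (#7). Advance 4.
Byte at offset 22: 0xE2 = 11100010 → 3-byte char (#8). Advance 3.
Byte at offset 25: 0xE9 = 11101001 → 3-byte char (#9). Advance 3.
Byte at offset 28: 0xF3 = 11110011 → 4-byte char (#10). Advance 4.
Byte at offset 32: 0xF0 = 11110000 → 4-byte char (#11). Advance 4.
Byte at offset 36: 0xF2 = 11110010 → 4-byte char (#12). Advance 4.
Reached end at offset 40 after 12 code points.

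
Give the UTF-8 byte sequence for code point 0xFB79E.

F3 BB 9E 9E

U+FB79E = 0xFB79E = 1030046 decimal. In range U+10000–U+10FFFF → 4-byte form: 11110xxx 10xxxxxx 10xxxxxx 10xxxxxx.
Binary (21 bits): 011111011011110011110.
Split 3+6+6+6: 011 | 111011 | 011110 | 011110.
Byte 1: 11110011 = 0xF3.
Byte 2: 10111011 = 0xBB.
Byte 3: 10011110 = 0x9E.
Byte 4: 10011110 = 0x9E.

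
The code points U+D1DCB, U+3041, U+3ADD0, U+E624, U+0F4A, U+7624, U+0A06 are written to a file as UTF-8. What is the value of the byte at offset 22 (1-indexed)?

0xA8

1-indexed offset 22 is 0-indexed offset 21.
U+D1DCB → 4-byte form F3 91 B7 8B at offsets 0–3.
U+3041 → 3-byte form E3 81 81 at offsets 4–6.
U+3ADD0 → 4-byte form F0 BA B7 90 at offsets 7–10.
U+E624 → 3-byte form EE 98 A4 at offsets 11–13.
U+0F4A → 3-byte form E0 BD 8A at offsets 14–16.
U+7624 → 3-byte form E7 98 A4 at offsets 17–19.
U+0A06 → 3-byte form E0 A8 86 at offsets 20–22.
Offset 21 falls in char 7's range; it's byte 2 of E0 A8 86 = 0xA8.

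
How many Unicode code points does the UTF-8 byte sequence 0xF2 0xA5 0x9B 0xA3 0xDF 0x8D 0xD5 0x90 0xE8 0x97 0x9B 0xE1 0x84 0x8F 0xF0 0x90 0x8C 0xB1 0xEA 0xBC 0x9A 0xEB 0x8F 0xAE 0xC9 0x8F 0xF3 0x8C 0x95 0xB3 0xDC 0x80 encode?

Byte at offset 0: 0xF2 = 11110010 → 4-byte char (#1). Advance 4.
Byte at offset 4: 0xDF = 11011111 → 2-byte char (#2). Advance 2.
Byte at offset 6: 0xD5 = 11010101 → 2-byte char (#3). Advance 2.
Byte at offset 8: 0xE8 = 11101000 → 3-byte char (#4). Advance 3.
Byte at offset 11: 0xE1 = 11100001 → 3-byte char (#5). Advance 3.
Byte at offset 14: 0xF0 = 11110000 → 4-byte char (#6). Advance 4.
Byte at offset 18: 0xEA = 11101010 → 3-byte char (#7). Advance 3.
Byte at offset 21: 0xEB = 11101011 → 3-byte char (#8). Advance 3.
Byte at offset 24: 0xC9 = 11001001 → 2-byte char (#9). Advance 2.
Byte at offset 26: 0xF3 = 11110011 → 4-byte char (#10). Advance 4.
Byte at offset 30: 0xDC = 11011100 → 2-byte char (#11). Advance 2.
Reached end at offset 32 after 11 code points.

11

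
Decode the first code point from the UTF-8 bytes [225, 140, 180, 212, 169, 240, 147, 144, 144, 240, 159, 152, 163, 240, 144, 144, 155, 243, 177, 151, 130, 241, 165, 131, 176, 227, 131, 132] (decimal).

U+1334

Offset 0: leading byte 0xE1 = 11100001 → 3-byte char #1 = E1 8C B4.
Leading byte 0xE1 = 11100001 matches 1110xxxx → 3-byte sequence.
Byte 1: 0xE1 = 11100001, payload 0001 (4 bits).
Byte 2: 0x8C = 10001100 (10xxxxxx ✓), payload 001100.
Byte 3: 0xB4 = 10110100 (10xxxxxx ✓), payload 110100.
Concatenate: 0001001100110100 = 0x1334 (16 bits → U+1334).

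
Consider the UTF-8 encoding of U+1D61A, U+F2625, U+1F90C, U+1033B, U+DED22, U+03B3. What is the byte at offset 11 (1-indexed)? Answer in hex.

0xA4

1-indexed offset 11 is 0-indexed offset 10.
U+1D61A → 4-byte form F0 9D 98 9A at offsets 0–3.
U+F2625 → 4-byte form F3 B2 98 A5 at offsets 4–7.
U+1F90C → 4-byte form F0 9F A4 8C at offsets 8–11.
Offset 10 falls in char 3's range; it's byte 3 of F0 9F A4 8C = 0xA4.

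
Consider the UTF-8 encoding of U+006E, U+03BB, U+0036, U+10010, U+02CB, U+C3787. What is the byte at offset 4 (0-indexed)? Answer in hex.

U+006E → 1-byte form 6E at offsets 0–0.
U+03BB → 2-byte form CE BB at offsets 1–2.
U+0036 → 1-byte form 36 at offsets 3–3.
U+10010 → 4-byte form F0 90 80 90 at offsets 4–7.
Offset 4 falls in char 4's range; it's byte 1 of F0 90 80 90 = 0xF0.

0xF0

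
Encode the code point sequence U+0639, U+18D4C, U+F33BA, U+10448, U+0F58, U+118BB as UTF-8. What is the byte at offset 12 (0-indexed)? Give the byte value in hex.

0x91

U+0639 → 2-byte form D8 B9 at offsets 0–1.
U+18D4C → 4-byte form F0 98 B5 8C at offsets 2–5.
U+F33BA → 4-byte form F3 B3 8E BA at offsets 6–9.
U+10448 → 4-byte form F0 90 91 88 at offsets 10–13.
Offset 12 falls in char 4's range; it's byte 3 of F0 90 91 88 = 0x91.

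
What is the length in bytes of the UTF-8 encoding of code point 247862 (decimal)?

U+3C836 = 0x3C836. UTF-8 uses 1 byte below 0x80, 2 below 0x800, 3 below 0x10000, 4 up to 0x10FFFF. 0x3C836 is in U+10000–U+10FFFF → 4 bytes.

4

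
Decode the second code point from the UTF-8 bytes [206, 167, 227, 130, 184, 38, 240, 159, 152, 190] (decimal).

Offset 0: leading byte 0xCE = 11001110 → 2-byte char #1 = CE A7.
Offset 2: leading byte 0xE3 = 11100011 → 3-byte char #2 = E3 82 B8.
Leading byte 0xE3 = 11100011 matches 1110xxxx → 3-byte sequence.
Byte 1: 0xE3 = 11100011, payload 0011 (4 bits).
Byte 2: 0x82 = 10000010 (10xxxxxx ✓), payload 000010.
Byte 3: 0xB8 = 10111000 (10xxxxxx ✓), payload 111000.
Concatenate: 0011000010111000 = 0x30B8 (16 bits → U+30B8).

U+30B8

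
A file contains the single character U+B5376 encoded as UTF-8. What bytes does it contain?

U+B5376 = 0xB5376 = 742262 decimal. In range U+10000–U+10FFFF → 4-byte form: 11110xxx 10xxxxxx 10xxxxxx 10xxxxxx.
Binary (21 bits): 010110101001101110110.
Split 3+6+6+6: 010 | 110101 | 001101 | 110110.
Byte 1: 11110010 = 0xF2.
Byte 2: 10110101 = 0xB5.
Byte 3: 10001101 = 0x8D.
Byte 4: 10110110 = 0xB6.

F2 B5 8D B6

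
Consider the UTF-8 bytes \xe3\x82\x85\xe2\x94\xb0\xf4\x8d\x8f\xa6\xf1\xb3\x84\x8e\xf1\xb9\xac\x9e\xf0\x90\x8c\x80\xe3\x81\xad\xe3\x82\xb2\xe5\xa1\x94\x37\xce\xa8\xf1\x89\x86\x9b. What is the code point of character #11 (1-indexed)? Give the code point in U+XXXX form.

Offset 0: leading byte 0xE3 = 11100011 → 3-byte char #1 = E3 82 85.
Offset 3: leading byte 0xE2 = 11100010 → 3-byte char #2 = E2 94 B0.
Offset 6: leading byte 0xF4 = 11110100 → 4-byte char #3 = F4 8D 8F A6.
Offset 10: leading byte 0xF1 = 11110001 → 4-byte char #4 = F1 B3 84 8E.
Offset 14: leading byte 0xF1 = 11110001 → 4-byte char #5 = F1 B9 AC 9E.
Offset 18: leading byte 0xF0 = 11110000 → 4-byte char #6 = F0 90 8C 80.
Offset 22: leading byte 0xE3 = 11100011 → 3-byte char #7 = E3 81 AD.
Offset 25: leading byte 0xE3 = 11100011 → 3-byte char #8 = E3 82 B2.
Offset 28: leading byte 0xE5 = 11100101 → 3-byte char #9 = E5 A1 94.
Offset 31: leading byte 0x37 = 00110111 → 1-byte char #10 = 37.
Offset 32: leading byte 0xCE = 11001110 → 2-byte char #11 = CE A8.
Leading byte 0xCE = 11001110 matches 110xxxxx → 2-byte sequence.
Byte 1: 0xCE = 11001110, payload 01110 (5 bits).
Byte 2: 0xA8 = 10101000 (10xxxxxx ✓), payload 101000.
Concatenate: 01110101000 = 0x3A8 (11 bits → U+03A8).

U+03A8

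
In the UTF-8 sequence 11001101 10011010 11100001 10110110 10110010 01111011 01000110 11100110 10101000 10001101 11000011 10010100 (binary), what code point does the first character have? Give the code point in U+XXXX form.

Offset 0: leading byte 0xCD = 11001101 → 2-byte char #1 = CD 9A.
Leading byte 0xCD = 11001101 matches 110xxxxx → 2-byte sequence.
Byte 1: 0xCD = 11001101, payload 01101 (5 bits).
Byte 2: 0x9A = 10011010 (10xxxxxx ✓), payload 011010.
Concatenate: 01101011010 = 0x35A (11 bits → U+035A).

U+035A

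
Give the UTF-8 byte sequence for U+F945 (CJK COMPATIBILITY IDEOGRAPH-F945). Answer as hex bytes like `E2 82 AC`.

EF A5 85

U+F945 = 0xF945 = 63813 decimal. In range U+0800–U+FFFF → 3-byte form: 1110xxxx 10xxxxxx 10xxxxxx.
Binary (16 bits): 1111100101000101.
Split 4+6+6: 1111 | 100101 | 000101.
Byte 1: 11101111 = 0xEF.
Byte 2: 10100101 = 0xA5.
Byte 3: 10000101 = 0x85.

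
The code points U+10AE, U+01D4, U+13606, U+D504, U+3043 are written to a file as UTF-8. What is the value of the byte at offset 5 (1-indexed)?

1-indexed offset 5 is 0-indexed offset 4.
U+10AE → 3-byte form E1 82 AE at offsets 0–2.
U+01D4 → 2-byte form C7 94 at offsets 3–4.
Offset 4 falls in char 2's range; it's byte 2 of C7 94 = 0x94.

0x94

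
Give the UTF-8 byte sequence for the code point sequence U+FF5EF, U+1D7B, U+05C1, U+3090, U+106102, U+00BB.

U+FF5EF: 4-byte form → F3 BF 97 AF.
U+1D7B: 3-byte form → E1 B5 BB.
U+05C1: 2-byte form → D7 81.
U+3090: 3-byte form → E3 82 90.
U+106102: 4-byte form → F4 86 84 82.
U+00BB: 2-byte form → C2 BB.
Concatenated (18 bytes): F3 BF 97 AF E1 B5 BB D7 81 E3 82 90 F4 86 84 82 C2 BB.

F3 BF 97 AF E1 B5 BB D7 81 E3 82 90 F4 86 84 82 C2 BB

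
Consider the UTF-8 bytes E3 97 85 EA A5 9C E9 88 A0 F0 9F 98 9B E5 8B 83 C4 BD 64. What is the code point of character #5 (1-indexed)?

U+52C3

Offset 0: leading byte 0xE3 = 11100011 → 3-byte char #1 = E3 97 85.
Offset 3: leading byte 0xEA = 11101010 → 3-byte char #2 = EA A5 9C.
Offset 6: leading byte 0xE9 = 11101001 → 3-byte char #3 = E9 88 A0.
Offset 9: leading byte 0xF0 = 11110000 → 4-byte char #4 = F0 9F 98 9B.
Offset 13: leading byte 0xE5 = 11100101 → 3-byte char #5 = E5 8B 83.
Leading byte 0xE5 = 11100101 matches 1110xxxx → 3-byte sequence.
Byte 1: 0xE5 = 11100101, payload 0101 (4 bits).
Byte 2: 0x8B = 10001011 (10xxxxxx ✓), payload 001011.
Byte 3: 0x83 = 10000011 (10xxxxxx ✓), payload 000011.
Concatenate: 0101001011000011 = 0x52C3 (16 bits → U+52C3).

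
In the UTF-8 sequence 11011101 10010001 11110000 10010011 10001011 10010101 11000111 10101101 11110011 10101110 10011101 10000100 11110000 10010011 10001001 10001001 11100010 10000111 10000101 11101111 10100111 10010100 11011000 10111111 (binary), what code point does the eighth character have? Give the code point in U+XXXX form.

U+063F

Offset 0: leading byte 0xDD = 11011101 → 2-byte char #1 = DD 91.
Offset 2: leading byte 0xF0 = 11110000 → 4-byte char #2 = F0 93 8B 95.
Offset 6: leading byte 0xC7 = 11000111 → 2-byte char #3 = C7 AD.
Offset 8: leading byte 0xF3 = 11110011 → 4-byte char #4 = F3 AE 9D 84.
Offset 12: leading byte 0xF0 = 11110000 → 4-byte char #5 = F0 93 89 89.
Offset 16: leading byte 0xE2 = 11100010 → 3-byte char #6 = E2 87 85.
Offset 19: leading byte 0xEF = 11101111 → 3-byte char #7 = EF A7 94.
Offset 22: leading byte 0xD8 = 11011000 → 2-byte char #8 = D8 BF.
Leading byte 0xD8 = 11011000 matches 110xxxxx → 2-byte sequence.
Byte 1: 0xD8 = 11011000, payload 11000 (5 bits).
Byte 2: 0xBF = 10111111 (10xxxxxx ✓), payload 111111.
Concatenate: 11000111111 = 0x63F (11 bits → U+063F).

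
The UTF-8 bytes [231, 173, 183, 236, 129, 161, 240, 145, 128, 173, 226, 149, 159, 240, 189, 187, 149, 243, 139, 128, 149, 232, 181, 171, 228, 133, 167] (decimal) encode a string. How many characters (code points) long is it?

Byte at offset 0: 0xE7 = 11100111 → 3-byte char (#1). Advance 3.
Byte at offset 3: 0xEC = 11101100 → 3-byte char (#2). Advance 3.
Byte at offset 6: 0xF0 = 11110000 → 4-byte char (#3). Advance 4.
Byte at offset 10: 0xE2 = 11100010 → 3-byte char (#4). Advance 3.
Byte at offset 13: 0xF0 = 11110000 → 4-byte char (#5). Advance 4.
Byte at offset 17: 0xF3 = 11110011 → 4-byte char (#6). Advance 4.
Byte at offset 21: 0xE8 = 11101000 → 3-byte char (#7). Advance 3.
Byte at offset 24: 0xE4 = 11100100 → 3-byte char (#8). Advance 3.
Reached end at offset 27 after 8 code points.

8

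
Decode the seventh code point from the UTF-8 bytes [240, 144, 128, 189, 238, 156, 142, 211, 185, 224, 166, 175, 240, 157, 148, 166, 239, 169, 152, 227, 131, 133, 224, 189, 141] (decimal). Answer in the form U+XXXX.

Offset 0: leading byte 0xF0 = 11110000 → 4-byte char #1 = F0 90 80 BD.
Offset 4: leading byte 0xEE = 11101110 → 3-byte char #2 = EE 9C 8E.
Offset 7: leading byte 0xD3 = 11010011 → 2-byte char #3 = D3 B9.
Offset 9: leading byte 0xE0 = 11100000 → 3-byte char #4 = E0 A6 AF.
Offset 12: leading byte 0xF0 = 11110000 → 4-byte char #5 = F0 9D 94 A6.
Offset 16: leading byte 0xEF = 11101111 → 3-byte char #6 = EF A9 98.
Offset 19: leading byte 0xE3 = 11100011 → 3-byte char #7 = E3 83 85.
Leading byte 0xE3 = 11100011 matches 1110xxxx → 3-byte sequence.
Byte 1: 0xE3 = 11100011, payload 0011 (4 bits).
Byte 2: 0x83 = 10000011 (10xxxxxx ✓), payload 000011.
Byte 3: 0x85 = 10000101 (10xxxxxx ✓), payload 000101.
Concatenate: 0011000011000101 = 0x30C5 (16 bits → U+30C5).

U+30C5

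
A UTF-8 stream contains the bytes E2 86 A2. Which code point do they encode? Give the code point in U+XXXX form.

Leading byte 0xE2 = 11100010 matches 1110xxxx → 3-byte sequence.
Byte 1: 0xE2 = 11100010, payload 0010 (4 bits).
Byte 2: 0x86 = 10000110 (10xxxxxx ✓), payload 000110.
Byte 3: 0xA2 = 10100010 (10xxxxxx ✓), payload 100010.
Concatenate: 0010000110100010 = 0x21A2 (16 bits → U+21A2).

U+21A2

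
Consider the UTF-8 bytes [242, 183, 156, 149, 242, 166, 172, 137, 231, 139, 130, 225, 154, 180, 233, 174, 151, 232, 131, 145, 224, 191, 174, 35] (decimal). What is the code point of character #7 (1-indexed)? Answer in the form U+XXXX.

U+0FEE

Offset 0: leading byte 0xF2 = 11110010 → 4-byte char #1 = F2 B7 9C 95.
Offset 4: leading byte 0xF2 = 11110010 → 4-byte char #2 = F2 A6 AC 89.
Offset 8: leading byte 0xE7 = 11100111 → 3-byte char #3 = E7 8B 82.
Offset 11: leading byte 0xE1 = 11100001 → 3-byte char #4 = E1 9A B4.
Offset 14: leading byte 0xE9 = 11101001 → 3-byte char #5 = E9 AE 97.
Offset 17: leading byte 0xE8 = 11101000 → 3-byte char #6 = E8 83 91.
Offset 20: leading byte 0xE0 = 11100000 → 3-byte char #7 = E0 BF AE.
Leading byte 0xE0 = 11100000 matches 1110xxxx → 3-byte sequence.
Byte 1: 0xE0 = 11100000, payload 0000 (4 bits).
Byte 2: 0xBF = 10111111 (10xxxxxx ✓), payload 111111.
Byte 3: 0xAE = 10101110 (10xxxxxx ✓), payload 101110.
Concatenate: 0000111111101110 = 0xFEE (16 bits → U+0FEE).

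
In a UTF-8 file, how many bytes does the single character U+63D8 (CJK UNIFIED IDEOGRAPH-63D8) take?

U+63D8 = 0x63D8. UTF-8 uses 1 byte below 0x80, 2 below 0x800, 3 below 0x10000, 4 up to 0x10FFFF. 0x63D8 is in U+0800–U+FFFF → 3 bytes.

3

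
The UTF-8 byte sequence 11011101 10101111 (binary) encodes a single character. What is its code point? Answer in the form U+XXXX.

U+076F

Leading byte 0xDD = 11011101 matches 110xxxxx → 2-byte sequence.
Byte 1: 0xDD = 11011101, payload 11101 (5 bits).
Byte 2: 0xAF = 10101111 (10xxxxxx ✓), payload 101111.
Concatenate: 11101101111 = 0x76F (11 bits → U+076F).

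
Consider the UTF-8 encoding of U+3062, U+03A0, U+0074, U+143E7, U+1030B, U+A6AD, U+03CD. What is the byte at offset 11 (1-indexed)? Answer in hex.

0xF0

1-indexed offset 11 is 0-indexed offset 10.
U+3062 → 3-byte form E3 81 A2 at offsets 0–2.
U+03A0 → 2-byte form CE A0 at offsets 3–4.
U+0074 → 1-byte form 74 at offsets 5–5.
U+143E7 → 4-byte form F0 94 8F A7 at offsets 6–9.
U+1030B → 4-byte form F0 90 8C 8B at offsets 10–13.
Offset 10 falls in char 5's range; it's byte 1 of F0 90 8C 8B = 0xF0.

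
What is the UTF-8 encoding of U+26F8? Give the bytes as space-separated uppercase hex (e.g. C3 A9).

U+26F8 = 0x26F8 = 9976 decimal. In range U+0800–U+FFFF → 3-byte form: 1110xxxx 10xxxxxx 10xxxxxx.
Binary (16 bits): 0010011011111000.
Split 4+6+6: 0010 | 011011 | 111000.
Byte 1: 11100010 = 0xE2.
Byte 2: 10011011 = 0x9B.
Byte 3: 10111000 = 0xB8.

E2 9B B8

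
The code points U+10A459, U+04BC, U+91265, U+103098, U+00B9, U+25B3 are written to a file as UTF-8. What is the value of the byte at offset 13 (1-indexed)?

0x82

1-indexed offset 13 is 0-indexed offset 12.
U+10A459 → 4-byte form F4 8A 91 99 at offsets 0–3.
U+04BC → 2-byte form D2 BC at offsets 4–5.
U+91265 → 4-byte form F2 91 89 A5 at offsets 6–9.
U+103098 → 4-byte form F4 83 82 98 at offsets 10–13.
Offset 12 falls in char 4's range; it's byte 3 of F4 83 82 98 = 0x82.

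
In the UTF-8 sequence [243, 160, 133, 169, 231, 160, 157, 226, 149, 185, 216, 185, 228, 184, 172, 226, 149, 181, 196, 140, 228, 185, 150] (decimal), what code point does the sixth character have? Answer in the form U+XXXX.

U+2575

Offset 0: leading byte 0xF3 = 11110011 → 4-byte char #1 = F3 A0 85 A9.
Offset 4: leading byte 0xE7 = 11100111 → 3-byte char #2 = E7 A0 9D.
Offset 7: leading byte 0xE2 = 11100010 → 3-byte char #3 = E2 95 B9.
Offset 10: leading byte 0xD8 = 11011000 → 2-byte char #4 = D8 B9.
Offset 12: leading byte 0xE4 = 11100100 → 3-byte char #5 = E4 B8 AC.
Offset 15: leading byte 0xE2 = 11100010 → 3-byte char #6 = E2 95 B5.
Leading byte 0xE2 = 11100010 matches 1110xxxx → 3-byte sequence.
Byte 1: 0xE2 = 11100010, payload 0010 (4 bits).
Byte 2: 0x95 = 10010101 (10xxxxxx ✓), payload 010101.
Byte 3: 0xB5 = 10110101 (10xxxxxx ✓), payload 110101.
Concatenate: 0010010101110101 = 0x2575 (16 bits → U+2575).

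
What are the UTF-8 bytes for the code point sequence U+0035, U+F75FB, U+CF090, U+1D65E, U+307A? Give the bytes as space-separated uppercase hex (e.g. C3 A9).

U+0035: 1-byte form → 35.
U+F75FB: 4-byte form → F3 B7 97 BB.
U+CF090: 4-byte form → F3 8F 82 90.
U+1D65E: 4-byte form → F0 9D 99 9E.
U+307A: 3-byte form → E3 81 BA.
Concatenated (16 bytes): 35 F3 B7 97 BB F3 8F 82 90 F0 9D 99 9E E3 81 BA.

35 F3 B7 97 BB F3 8F 82 90 F0 9D 99 9E E3 81 BA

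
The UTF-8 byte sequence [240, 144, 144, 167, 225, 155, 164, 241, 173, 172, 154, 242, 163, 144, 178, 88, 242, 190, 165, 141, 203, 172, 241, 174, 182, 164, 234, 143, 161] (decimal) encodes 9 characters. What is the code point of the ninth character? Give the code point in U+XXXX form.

Offset 0: leading byte 0xF0 = 11110000 → 4-byte char #1 = F0 90 90 A7.
Offset 4: leading byte 0xE1 = 11100001 → 3-byte char #2 = E1 9B A4.
Offset 7: leading byte 0xF1 = 11110001 → 4-byte char #3 = F1 AD AC 9A.
Offset 11: leading byte 0xF2 = 11110010 → 4-byte char #4 = F2 A3 90 B2.
Offset 15: leading byte 0x58 = 01011000 → 1-byte char #5 = 58.
Offset 16: leading byte 0xF2 = 11110010 → 4-byte char #6 = F2 BE A5 8D.
Offset 20: leading byte 0xCB = 11001011 → 2-byte char #7 = CB AC.
Offset 22: leading byte 0xF1 = 11110001 → 4-byte char #8 = F1 AE B6 A4.
Offset 26: leading byte 0xEA = 11101010 → 3-byte char #9 = EA 8F A1.
Leading byte 0xEA = 11101010 matches 1110xxxx → 3-byte sequence.
Byte 1: 0xEA = 11101010, payload 1010 (4 bits).
Byte 2: 0x8F = 10001111 (10xxxxxx ✓), payload 001111.
Byte 3: 0xA1 = 10100001 (10xxxxxx ✓), payload 100001.
Concatenate: 1010001111100001 = 0xA3E1 (16 bits → U+A3E1).

U+A3E1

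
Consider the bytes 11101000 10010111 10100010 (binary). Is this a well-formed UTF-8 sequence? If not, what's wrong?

Leading byte 0xE8 = 11101000 → 3-byte form.
Continuation bytes 0x97=10010111, 0xA2=10100010 all match 10xxxxxx.
Decoded value 0x85E2 is ≥ 0x800 (shortest form) and not a surrogate.

valid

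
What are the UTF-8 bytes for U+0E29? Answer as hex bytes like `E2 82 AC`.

U+0E29 = 0xE29 = 3625 decimal. In range U+0800–U+FFFF → 3-byte form: 1110xxxx 10xxxxxx 10xxxxxx.
Binary (16 bits): 0000111000101001.
Split 4+6+6: 0000 | 111000 | 101001.
Byte 1: 11100000 = 0xE0.
Byte 2: 10111000 = 0xB8.
Byte 3: 10101001 = 0xA9.

E0 B8 A9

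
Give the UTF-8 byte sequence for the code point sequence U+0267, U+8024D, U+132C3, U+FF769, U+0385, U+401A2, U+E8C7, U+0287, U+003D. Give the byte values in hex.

U+0267: 2-byte form → C9 A7.
U+8024D: 4-byte form → F2 80 89 8D.
U+132C3: 4-byte form → F0 93 8B 83.
U+FF769: 4-byte form → F3 BF 9D A9.
U+0385: 2-byte form → CE 85.
U+401A2: 4-byte form → F1 80 86 A2.
U+E8C7: 3-byte form → EE A3 87.
U+0287: 2-byte form → CA 87.
U+003D: 1-byte form → 3D.
Concatenated (26 bytes): C9 A7 F2 80 89 8D F0 93 8B 83 F3 BF 9D A9 CE 85 F1 80 86 A2 EE A3 87 CA 87 3D.

C9 A7 F2 80 89 8D F0 93 8B 83 F3 BF 9D A9 CE 85 F1 80 86 A2 EE A3 87 CA 87 3D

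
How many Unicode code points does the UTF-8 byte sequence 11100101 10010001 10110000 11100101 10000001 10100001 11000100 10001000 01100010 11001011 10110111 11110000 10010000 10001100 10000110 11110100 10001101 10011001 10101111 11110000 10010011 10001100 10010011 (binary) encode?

Byte at offset 0: 0xE5 = 11100101 → 3-byte char (#1). Advance 3.
Byte at offset 3: 0xE5 = 11100101 → 3-byte char (#2). Advance 3.
Byte at offset 6: 0xC4 = 11000100 → 2-byte char (#3). Advance 2.
Byte at offset 8: 0x62 = 01100010 → 1-byte char (#4). Advance 1.
Byte at offset 9: 0xCB = 11001011 → 2-byte char (#5). Advance 2.
Byte at offset 11: 0xF0 = 11110000 → 4-byte char (#6). Advance 4.
Byte at offset 15: 0xF4 = 11110100 → 4-byte char (#7). Advance 4.
Byte at offset 19: 0xF0 = 11110000 → 4-byte char (#8). Advance 4.
Reached end at offset 23 after 8 code points.

8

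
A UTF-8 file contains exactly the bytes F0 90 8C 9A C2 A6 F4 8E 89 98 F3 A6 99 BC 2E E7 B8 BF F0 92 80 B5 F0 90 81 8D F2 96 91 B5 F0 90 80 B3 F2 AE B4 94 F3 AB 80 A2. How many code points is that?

Byte at offset 0: 0xF0 = 11110000 → 4-byte char (#1). Advance 4.
Byte at offset 4: 0xC2 = 11000010 → 2-byte char (#2). Advance 2.
Byte at offset 6: 0xF4 = 11110100 → 4-byte char (#3). Advance 4.
Byte at offset 10: 0xF3 = 11110011 → 4-byte char (#4). Advance 4.
Byte at offset 14: 0x2E = 00101110 → 1-byte char (#5). Advance 1.
Byte at offset 15: 0xE7 = 11100111 → 3-byte char (#6). Advance 3.
Byte at offset 18: 0xF0 = 11110000 → 4-byte char (#7). Advance 4.
Byte at offset 22: 0xF0 = 11110000 → 4-byte char (#8). Advance 4.
Byte at offset 26: 0xF2 = 11110010 → 4-byte char (#9). Advance 4.
Byte at offset 30: 0xF0 = 11110000 → 4-byte char (#10). Advance 4.
Byte at offset 34: 0xF2 = 11110010 → 4-byte char (#11). Advance 4.
Byte at offset 38: 0xF3 = 11110011 → 4-byte char (#12). Advance 4.
Reached end at offset 42 after 12 code points.

12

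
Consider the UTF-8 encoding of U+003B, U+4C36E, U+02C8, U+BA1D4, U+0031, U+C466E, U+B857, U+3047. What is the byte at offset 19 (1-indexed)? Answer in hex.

0x97

1-indexed offset 19 is 0-indexed offset 18.
U+003B → 1-byte form 3B at offsets 0–0.
U+4C36E → 4-byte form F1 8C 8D AE at offsets 1–4.
U+02C8 → 2-byte form CB 88 at offsets 5–6.
U+BA1D4 → 4-byte form F2 BA 87 94 at offsets 7–10.
U+0031 → 1-byte form 31 at offsets 11–11.
U+C466E → 4-byte form F3 84 99 AE at offsets 12–15.
U+B857 → 3-byte form EB A1 97 at offsets 16–18.
Offset 18 falls in char 7's range; it's byte 3 of EB A1 97 = 0x97.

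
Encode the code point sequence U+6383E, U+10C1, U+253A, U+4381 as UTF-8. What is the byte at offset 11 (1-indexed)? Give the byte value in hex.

0xE4

1-indexed offset 11 is 0-indexed offset 10.
U+6383E → 4-byte form F1 A3 A0 BE at offsets 0–3.
U+10C1 → 3-byte form E1 83 81 at offsets 4–6.
U+253A → 3-byte form E2 94 BA at offsets 7–9.
U+4381 → 3-byte form E4 8E 81 at offsets 10–12.
Offset 10 falls in char 4's range; it's byte 1 of E4 8E 81 = 0xE4.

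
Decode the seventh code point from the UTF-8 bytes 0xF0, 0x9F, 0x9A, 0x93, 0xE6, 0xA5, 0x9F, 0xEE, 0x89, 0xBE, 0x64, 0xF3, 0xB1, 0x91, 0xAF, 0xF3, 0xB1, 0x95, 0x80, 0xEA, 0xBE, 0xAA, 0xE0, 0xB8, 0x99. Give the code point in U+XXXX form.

Offset 0: leading byte 0xF0 = 11110000 → 4-byte char #1 = F0 9F 9A 93.
Offset 4: leading byte 0xE6 = 11100110 → 3-byte char #2 = E6 A5 9F.
Offset 7: leading byte 0xEE = 11101110 → 3-byte char #3 = EE 89 BE.
Offset 10: leading byte 0x64 = 01100100 → 1-byte char #4 = 64.
Offset 11: leading byte 0xF3 = 11110011 → 4-byte char #5 = F3 B1 91 AF.
Offset 15: leading byte 0xF3 = 11110011 → 4-byte char #6 = F3 B1 95 80.
Offset 19: leading byte 0xEA = 11101010 → 3-byte char #7 = EA BE AA.
Leading byte 0xEA = 11101010 matches 1110xxxx → 3-byte sequence.
Byte 1: 0xEA = 11101010, payload 1010 (4 bits).
Byte 2: 0xBE = 10111110 (10xxxxxx ✓), payload 111110.
Byte 3: 0xAA = 10101010 (10xxxxxx ✓), payload 101010.
Concatenate: 1010111110101010 = 0xAFAA (16 bits → U+AFAA).

U+AFAA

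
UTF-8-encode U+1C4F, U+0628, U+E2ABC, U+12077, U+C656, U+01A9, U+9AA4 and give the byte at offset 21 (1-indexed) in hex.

1-indexed offset 21 is 0-indexed offset 20.
U+1C4F → 3-byte form E1 B1 8F at offsets 0–2.
U+0628 → 2-byte form D8 A8 at offsets 3–4.
U+E2ABC → 4-byte form F3 A2 AA BC at offsets 5–8.
U+12077 → 4-byte form F0 92 81 B7 at offsets 9–12.
U+C656 → 3-byte form EC 99 96 at offsets 13–15.
U+01A9 → 2-byte form C6 A9 at offsets 16–17.
U+9AA4 → 3-byte form E9 AA A4 at offsets 18–20.
Offset 20 falls in char 7's range; it's byte 3 of E9 AA A4 = 0xA4.

0xA4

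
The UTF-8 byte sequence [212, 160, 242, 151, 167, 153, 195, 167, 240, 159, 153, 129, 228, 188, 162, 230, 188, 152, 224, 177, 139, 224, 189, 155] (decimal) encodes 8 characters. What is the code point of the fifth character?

U+4F22

Offset 0: leading byte 0xD4 = 11010100 → 2-byte char #1 = D4 A0.
Offset 2: leading byte 0xF2 = 11110010 → 4-byte char #2 = F2 97 A7 99.
Offset 6: leading byte 0xC3 = 11000011 → 2-byte char #3 = C3 A7.
Offset 8: leading byte 0xF0 = 11110000 → 4-byte char #4 = F0 9F 99 81.
Offset 12: leading byte 0xE4 = 11100100 → 3-byte char #5 = E4 BC A2.
Leading byte 0xE4 = 11100100 matches 1110xxxx → 3-byte sequence.
Byte 1: 0xE4 = 11100100, payload 0100 (4 bits).
Byte 2: 0xBC = 10111100 (10xxxxxx ✓), payload 111100.
Byte 3: 0xA2 = 10100010 (10xxxxxx ✓), payload 100010.
Concatenate: 0100111100100010 = 0x4F22 (16 bits → U+4F22).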